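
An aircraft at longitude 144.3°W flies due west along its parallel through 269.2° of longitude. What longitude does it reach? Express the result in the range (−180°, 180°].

53.5°W

Start at -144.3°; shift −269.2° → -413.5°.
-413.5° lies outside (−180°, 180°]; add 360° → -53.5°.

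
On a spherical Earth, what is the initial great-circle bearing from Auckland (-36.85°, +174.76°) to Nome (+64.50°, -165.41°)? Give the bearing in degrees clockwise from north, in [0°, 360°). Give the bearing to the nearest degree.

Δλ = -165.41 − 174.76 = -340.17°; wrapped into (−180°, 180°]: 19.83°.
θ = atan2( sin Δλ · cos φ₂ , cos φ₁ · sin φ₂ − sin φ₁ · cos φ₂ · cos Δλ )
  = atan2(0.14604, 0.96513) = 8.605° → normalised to [0°, 360°): 8.605°.

9°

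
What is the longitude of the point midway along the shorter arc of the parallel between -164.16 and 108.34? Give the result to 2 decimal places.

Signed shortest Δλ from -164.16° to +108.34° is -87.50°.
Midpoint longitude = -164.16° + (-87.50°)/2 = -164.16° − 43.75° = -207.91°.
Normalise into (−180°, 180°]: +152.09°.
(The naïve average (-164.16 + +108.34)/2 = -27.91° is on the wrong side of the globe.)

+152.09°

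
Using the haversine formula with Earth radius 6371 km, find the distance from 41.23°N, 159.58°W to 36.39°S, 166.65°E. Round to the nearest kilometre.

9291 km

Δλ = 166.65 − -159.58 = 326.23°; wrapped into (−180°, 180°]: -33.77°.
Δφ = -36.39 − 41.23 = -77.62°.
a = sin²(Δφ/2) + cos φ₁ · cos φ₂ · sin²(Δλ/2) = 0.443877.
c = 2·atan2(√a, √(1−a)) = 1.45831 rad → d = 6371·c ≈ 9290.91 km.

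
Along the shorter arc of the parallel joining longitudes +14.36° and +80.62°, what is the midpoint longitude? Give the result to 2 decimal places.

Signed shortest Δλ from +14.36° to +80.62° is +66.26°.
Midpoint longitude = +14.36° + (+66.26°)/2 = +14.36° + 33.13° = +47.49°.

+47.49°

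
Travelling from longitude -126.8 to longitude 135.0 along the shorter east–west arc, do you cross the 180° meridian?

Yes

Naïve |135.0 − -126.8| = 261.8° > 180°, so the shorter arc goes the other way round — across 180°.
Signed shortest Δλ = ((135.0 − -126.8 + 180) mod 360) − 180 = -98.2°.
Going west by 98.2° from -126.8° passes through 180° before reaching +135.0°.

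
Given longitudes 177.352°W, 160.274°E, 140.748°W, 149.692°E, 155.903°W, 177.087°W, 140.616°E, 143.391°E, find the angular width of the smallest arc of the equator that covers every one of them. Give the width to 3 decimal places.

78.636°

Sort the longitudes: -177.352°, -177.087°, -155.903°, -140.748°, +140.616°, +143.391°, +149.692°, +160.274°.
Eastward gaps between consecutive values (wrapping around): 0.265°, 21.184°, 15.155°, 281.364°, 2.775°, 6.301°, 10.582°, 22.374°.
Largest gap = 281.364° ⇒ minimal covering band is its complement: 360° − 281.364° = 78.636°.
Band runs from +140.616° eastward to -140.748°, crossing the antimeridian.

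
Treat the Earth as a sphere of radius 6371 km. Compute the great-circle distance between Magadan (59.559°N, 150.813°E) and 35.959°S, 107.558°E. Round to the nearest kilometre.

Δλ = 107.558 − 150.813 = -43.255°.
Δφ = -35.959 − 59.559 = -95.518°.
a = sin²(Δφ/2) + cos φ₁ · cos φ₂ · sin²(Δλ/2) = 0.603789.
c = 2·atan2(√a, √(1−a)) = 1.77990 rad → d = 6371·c ≈ 11339.71 km.

11340 km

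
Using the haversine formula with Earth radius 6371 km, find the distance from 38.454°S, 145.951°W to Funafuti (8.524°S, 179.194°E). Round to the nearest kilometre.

Δλ = 179.194 − -145.951 = 325.145°; wrapped into (−180°, 180°]: -34.855°.
Δφ = -8.524 − -38.454 = 29.930°.
a = sin²(Δφ/2) + cos φ₁ · cos φ₂ · sin²(Δλ/2) = 0.136151.
c = 2·atan2(√a, √(1−a)) = 0.75584 rad → d = 6371·c ≈ 4815.43 km.

4815 km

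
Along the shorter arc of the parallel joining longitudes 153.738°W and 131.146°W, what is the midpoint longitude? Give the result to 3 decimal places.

142.442°W

Signed shortest Δλ from -153.738° to -131.146° is +22.592°.
Midpoint longitude = -153.738° + (+22.592°)/2 = -153.738° + 11.296° = -142.442°.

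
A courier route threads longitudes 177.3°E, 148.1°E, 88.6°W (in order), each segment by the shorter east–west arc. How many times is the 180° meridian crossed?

Leg 1: +177.3° → +148.1°, shortest Δλ = -29.2° (west) — does not cross 180°.
Leg 2: +148.1° → -88.6°, shortest Δλ = 123.3° (east) — crosses 180°.
Total crossings: 1.

1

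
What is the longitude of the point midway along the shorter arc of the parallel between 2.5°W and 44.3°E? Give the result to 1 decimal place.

Signed shortest Δλ from -2.5° to +44.3° is +46.8°.
Midpoint longitude = -2.5° + (+46.8°)/2 = -2.5° + 23.4° = +20.9°.

20.9°E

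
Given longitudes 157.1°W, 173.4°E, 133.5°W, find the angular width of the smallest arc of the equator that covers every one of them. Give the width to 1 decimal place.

Sort the longitudes: -157.1°, -133.5°, +173.4°.
Eastward gaps between consecutive values (wrapping around): 23.6°, 306.9°, 29.5°.
Largest gap = 306.9° ⇒ minimal covering band is its complement: 360° − 306.9° = 53.1°.
Band runs from +173.4° eastward to -133.5°, crossing the antimeridian.

53.1°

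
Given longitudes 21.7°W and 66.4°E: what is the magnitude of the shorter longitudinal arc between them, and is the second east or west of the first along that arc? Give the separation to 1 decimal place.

Raw difference: 66.4 − -21.7 = 88.1°.
Normalise into (−180°, 180°]: 88.1° stays 88.1°.
Positive ⇒ the second point lies to the east; separation 88.1°.

88.1° east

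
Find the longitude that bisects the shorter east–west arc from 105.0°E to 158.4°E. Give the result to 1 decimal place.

Signed shortest Δλ from +105.0° to +158.4° is +53.4°.
Midpoint longitude = +105.0° + (+53.4°)/2 = +105.0° + 26.7° = +131.7°.

131.7°E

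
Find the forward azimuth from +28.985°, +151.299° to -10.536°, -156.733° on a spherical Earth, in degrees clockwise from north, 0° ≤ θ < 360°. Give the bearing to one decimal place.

120.4°

Δλ = -156.733 − 151.299 = -308.032°; wrapped into (−180°, 180°]: 51.968°.
θ = atan2( sin Δλ · cos φ₂ , cos φ₁ · sin φ₂ − sin φ₁ · cos φ₂ · cos Δλ )
  = atan2(0.77439, -0.45347) = 120.353° → normalised to [0°, 360°): 120.353°.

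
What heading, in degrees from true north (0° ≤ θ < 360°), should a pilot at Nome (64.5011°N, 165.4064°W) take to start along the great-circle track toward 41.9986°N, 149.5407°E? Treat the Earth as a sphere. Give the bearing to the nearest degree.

251°

Δλ = 149.5407 − -165.4064 = 314.9471°; wrapped into (−180°, 180°]: -45.0529°.
θ = atan2( sin Δλ · cos φ₂ , cos φ₁ · sin φ₂ − sin φ₁ · cos φ₂ · cos Δλ )
  = atan2(-0.52598, -0.18582) = -109.458° → normalised to [0°, 360°): 250.542°.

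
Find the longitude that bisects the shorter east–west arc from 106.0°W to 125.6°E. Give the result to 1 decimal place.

Signed shortest Δλ from -106.0° to +125.6° is -128.4°.
Midpoint longitude = -106.0° + (-128.4°)/2 = -106.0° − 64.2° = -170.2°.
(The naïve average (-106.0 + +125.6)/2 = 9.8° is on the wrong side of the globe.)

170.2°W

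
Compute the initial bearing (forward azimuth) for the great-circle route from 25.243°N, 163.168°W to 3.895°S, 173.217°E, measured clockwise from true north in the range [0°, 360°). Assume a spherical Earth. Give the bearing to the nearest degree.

Δλ = 173.217 − -163.168 = 336.385°; wrapped into (−180°, 180°]: -23.615°.
θ = atan2( sin Δλ · cos φ₂ , cos φ₁ · sin φ₂ − sin φ₁ · cos φ₂ · cos Δλ )
  = atan2(-0.39966, -0.45128) = -138.471° → normalised to [0°, 360°): 221.529°.

222°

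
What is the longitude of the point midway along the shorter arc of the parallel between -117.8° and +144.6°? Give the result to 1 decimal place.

-166.6°

Signed shortest Δλ from -117.8° to +144.6° is -97.6°.
Midpoint longitude = -117.8° + (-97.6°)/2 = -117.8° − 48.8° = -166.6°.
(The naïve average (-117.8 + +144.6)/2 = 13.4° is on the wrong side of the globe.)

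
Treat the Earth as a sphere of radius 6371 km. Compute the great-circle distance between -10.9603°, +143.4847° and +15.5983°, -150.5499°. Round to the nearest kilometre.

7838 km

Δλ = -150.5499 − 143.4847 = -294.0346°; wrapped into (−180°, 180°]: 65.9654°.
Δφ = 15.5983 − -10.9603 = 26.5586°.
a = sin²(Δφ/2) + cos φ₁ · cos φ₂ · sin²(Δλ/2) = 0.332996.
c = 2·atan2(√a, √(1−a)) = 1.23024 rad → d = 6371·c ≈ 7837.88 km.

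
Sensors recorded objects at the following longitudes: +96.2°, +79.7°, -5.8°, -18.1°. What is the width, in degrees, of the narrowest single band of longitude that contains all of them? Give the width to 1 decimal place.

114.3°

Sort the longitudes: -18.1°, -5.8°, +79.7°, +96.2°.
Eastward gaps between consecutive values (wrapping around): 12.3°, 85.5°, 16.5°, 245.7°.
Largest gap = 245.7° ⇒ minimal covering band is its complement: 360° − 245.7° = 114.3°.
Band runs from -18.1° eastward to +96.2°.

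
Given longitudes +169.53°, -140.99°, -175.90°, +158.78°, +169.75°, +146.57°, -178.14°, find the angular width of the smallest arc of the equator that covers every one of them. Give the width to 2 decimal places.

Sort the longitudes: -178.14°, -175.90°, -140.99°, +146.57°, +158.78°, +169.53°, +169.75°.
Eastward gaps between consecutive values (wrapping around): 2.24°, 34.91°, 287.56°, 12.21°, 10.75°, 0.22°, 12.11°.
Largest gap = 287.56° ⇒ minimal covering band is its complement: 360° − 287.56° = 72.44°.
Band runs from +146.57° eastward to -140.99°, crossing the antimeridian.

72.44°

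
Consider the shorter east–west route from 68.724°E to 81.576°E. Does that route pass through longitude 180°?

No

Signed shortest Δλ = ((81.576 − 68.724 + 180) mod 360) − 180 = 12.852°.
Going east by 12.852° from +68.724° reaches +81.576° without touching 180°.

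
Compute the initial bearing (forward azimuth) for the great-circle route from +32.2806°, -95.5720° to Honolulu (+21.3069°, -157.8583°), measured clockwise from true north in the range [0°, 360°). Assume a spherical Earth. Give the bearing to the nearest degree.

Δλ = -157.8583 − -95.5720 = -62.2863°.
θ = atan2( sin Δλ · cos φ₂ , cos φ₁ · sin φ₂ − sin φ₁ · cos φ₂ · cos Δλ )
  = atan2(-0.82477, 0.07581) = -84.748° → normalised to [0°, 360°): 275.252°.

275°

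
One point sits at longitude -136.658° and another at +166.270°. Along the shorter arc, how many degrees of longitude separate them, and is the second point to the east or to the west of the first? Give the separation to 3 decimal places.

57.072° west

Raw difference: 166.270 − -136.658 = 302.928°.
Normalise into (−180°, 180°]: 302.928° − 360° = -57.072°.
Negative ⇒ the second point lies to the west; separation 57.072°.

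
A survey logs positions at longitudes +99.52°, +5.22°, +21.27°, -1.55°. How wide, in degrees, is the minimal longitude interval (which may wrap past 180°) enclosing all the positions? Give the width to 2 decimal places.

101.07°

Sort the longitudes: -1.55°, +5.22°, +21.27°, +99.52°.
Eastward gaps between consecutive values (wrapping around): 6.77°, 16.05°, 78.25°, 258.93°.
Largest gap = 258.93° ⇒ minimal covering band is its complement: 360° − 258.93° = 101.07°.
Band runs from -1.55° eastward to +99.52°.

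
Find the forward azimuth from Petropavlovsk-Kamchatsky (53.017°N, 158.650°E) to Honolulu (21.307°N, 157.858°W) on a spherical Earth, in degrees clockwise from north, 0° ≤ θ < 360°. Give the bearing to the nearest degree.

Δλ = -157.858 − 158.650 = -316.508°; wrapped into (−180°, 180°]: 43.492°.
θ = atan2( sin Δλ · cos φ₂ , cos φ₁ · sin φ₂ − sin φ₁ · cos φ₂ · cos Δλ )
  = atan2(0.64121, -0.32131) = 116.616° → normalised to [0°, 360°): 116.616°.

117°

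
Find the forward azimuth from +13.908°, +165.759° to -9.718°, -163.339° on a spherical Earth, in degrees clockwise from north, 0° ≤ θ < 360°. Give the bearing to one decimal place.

126.0°

Δλ = -163.339 − 165.759 = -329.098°; wrapped into (−180°, 180°]: 30.902°.
θ = atan2( sin Δλ · cos φ₂ , cos φ₁ · sin φ₂ − sin φ₁ · cos φ₂ · cos Δλ )
  = atan2(0.50620, -0.36713) = 125.952° → normalised to [0°, 360°): 125.952°.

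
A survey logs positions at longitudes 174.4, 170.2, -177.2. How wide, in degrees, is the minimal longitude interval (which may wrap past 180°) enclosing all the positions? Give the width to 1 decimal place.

12.6°

Sort the longitudes: -177.2°, +170.2°, +174.4°.
Eastward gaps between consecutive values (wrapping around): 347.4°, 4.2°, 8.4°.
Largest gap = 347.4° ⇒ minimal covering band is its complement: 360° − 347.4° = 12.6°.
Band runs from +170.2° eastward to -177.2°, crossing the antimeridian.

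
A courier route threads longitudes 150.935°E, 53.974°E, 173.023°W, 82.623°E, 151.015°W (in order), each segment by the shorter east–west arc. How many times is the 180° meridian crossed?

3

Leg 1: +150.935° → +53.974°, shortest Δλ = -96.961° (west) — does not cross 180°.
Leg 2: +53.974° → -173.023°, shortest Δλ = 133.003° (east) — crosses 180°.
Leg 3: -173.023° → +82.623°, shortest Δλ = -104.354° (west) — crosses 180°.
Leg 4: +82.623° → -151.015°, shortest Δλ = 126.362° (east) — crosses 180°.
Total crossings: 3.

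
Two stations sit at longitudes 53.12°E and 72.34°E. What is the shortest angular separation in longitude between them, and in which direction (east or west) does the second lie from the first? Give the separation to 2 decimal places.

Raw difference: 72.34 − 53.12 = 19.22°.
Normalise into (−180°, 180°]: 19.22° stays 19.22°.
Positive ⇒ the second point lies to the east; separation 19.22°.

19.22° east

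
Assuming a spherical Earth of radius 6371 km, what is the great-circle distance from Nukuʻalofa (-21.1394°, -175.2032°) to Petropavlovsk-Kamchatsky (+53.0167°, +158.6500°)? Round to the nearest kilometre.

Δλ = 158.6500 − -175.2032 = 333.8532°; wrapped into (−180°, 180°]: -26.1468°.
Δφ = 53.0167 − -21.1394 = 74.1561°.
a = sin²(Δφ/2) + cos φ₁ · cos φ₂ · sin²(Δλ/2) = 0.392201.
c = 2·atan2(√a, √(1−a)) = 1.35349 rad → d = 6371·c ≈ 8623.09 km.

8623 km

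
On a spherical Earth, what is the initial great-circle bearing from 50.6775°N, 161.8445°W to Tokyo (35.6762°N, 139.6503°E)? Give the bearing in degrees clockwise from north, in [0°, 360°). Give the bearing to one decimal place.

273.4°

Δλ = 139.6503 − -161.8445 = 301.4948°; wrapped into (−180°, 180°]: -58.5052°.
θ = atan2( sin Δλ · cos φ₂ , cos φ₁ · sin φ₂ − sin φ₁ · cos φ₂ · cos Δλ )
  = atan2(-0.69266, 0.04127) = -86.590° → normalised to [0°, 360°): 273.410°.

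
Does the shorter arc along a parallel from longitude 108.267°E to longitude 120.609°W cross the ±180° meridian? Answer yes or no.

Naïve |-120.609 − 108.267| = 228.876° > 180°, so the shorter arc goes the other way round — across 180°.
Signed shortest Δλ = ((-120.609 − 108.267 + 180) mod 360) − 180 = 131.124°.
Going east by 131.124° from +108.267° passes through 180° before reaching -120.609°.

Yes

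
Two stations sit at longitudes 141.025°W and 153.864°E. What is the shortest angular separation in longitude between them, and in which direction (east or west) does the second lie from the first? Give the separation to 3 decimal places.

Raw difference: 153.864 − -141.025 = 294.889°.
Normalise into (−180°, 180°]: 294.889° − 360° = -65.111°.
Negative ⇒ the second point lies to the west; separation 65.111°.

65.111° west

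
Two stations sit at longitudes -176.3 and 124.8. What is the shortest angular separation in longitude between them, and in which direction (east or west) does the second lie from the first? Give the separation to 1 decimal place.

58.9° west

Raw difference: 124.8 − -176.3 = 301.1°.
Normalise into (−180°, 180°]: 301.1° − 360° = -58.9°.
Negative ⇒ the second point lies to the west; separation 58.9°.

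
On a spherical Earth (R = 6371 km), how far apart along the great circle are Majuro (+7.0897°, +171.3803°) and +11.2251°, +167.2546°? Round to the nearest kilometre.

Δλ = 167.2546 − 171.3803 = -4.1257°.
Δφ = 11.2251 − 7.0897 = 4.1354°.
a = sin²(Δφ/2) + cos φ₁ · cos φ₂ · sin²(Δλ/2) = 0.002563.
c = 2·atan2(√a, √(1−a)) = 0.10130 rad → d = 6371·c ≈ 645.35 km.

645 km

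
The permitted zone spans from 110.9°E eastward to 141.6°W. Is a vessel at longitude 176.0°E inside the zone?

Yes

Band width going east from +110.9° to -141.6°: ((-141.6 − 110.9) mod 360) = 107.5°.
Offset of +176.0° east of the west edge: ((176.0 − 110.9) mod 360) = 65.1°.
65.1° ≤ 107.5° ⇒ inside.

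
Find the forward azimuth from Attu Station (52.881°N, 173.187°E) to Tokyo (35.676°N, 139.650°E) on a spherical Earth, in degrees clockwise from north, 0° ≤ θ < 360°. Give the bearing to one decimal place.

Δλ = 139.650 − 173.187 = -33.537°.
θ = atan2( sin Δλ · cos φ₂ , cos φ₁ · sin φ₂ − sin φ₁ · cos φ₂ · cos Δλ )
  = atan2(-0.44879, -0.18796) = -112.725° → normalised to [0°, 360°): 247.275°.

247.3°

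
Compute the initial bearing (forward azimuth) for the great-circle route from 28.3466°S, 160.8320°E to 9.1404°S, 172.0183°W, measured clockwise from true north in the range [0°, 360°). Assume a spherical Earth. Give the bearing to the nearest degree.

58°

Δλ = -172.0183 − 160.8320 = -332.8503°; wrapped into (−180°, 180°]: 27.1497°.
θ = atan2( sin Δλ · cos φ₂ , cos φ₁ · sin φ₂ − sin φ₁ · cos φ₂ · cos Δλ )
  = atan2(0.45052, 0.27732) = 58.386° → normalised to [0°, 360°): 58.386°.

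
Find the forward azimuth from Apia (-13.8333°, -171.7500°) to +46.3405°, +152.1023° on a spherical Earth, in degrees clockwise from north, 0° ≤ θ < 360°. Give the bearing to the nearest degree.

Δλ = 152.1023 − -171.7500 = 323.8523°; wrapped into (−180°, 180°]: -36.1477°.
θ = atan2( sin Δλ · cos φ₂ , cos φ₁ · sin φ₂ − sin φ₁ · cos φ₂ · cos Δλ )
  = atan2(-0.40723, 0.83576) = -25.978° → normalised to [0°, 360°): 334.022°.

334°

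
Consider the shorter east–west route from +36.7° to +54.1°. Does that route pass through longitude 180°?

No

Signed shortest Δλ = ((54.1 − 36.7 + 180) mod 360) − 180 = 17.4°.
Going east by 17.4° from +36.7° reaches +54.1° without touching 180°.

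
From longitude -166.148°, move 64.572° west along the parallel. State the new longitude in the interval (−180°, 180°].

+129.280°

Start at -166.148°; shift −64.572° → -230.720°.
-230.720° lies outside (−180°, 180°]; add 360° → +129.280°.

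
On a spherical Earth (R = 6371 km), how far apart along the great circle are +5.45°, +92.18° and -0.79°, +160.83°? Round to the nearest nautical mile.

4133 nmi

Δλ = 160.83 − 92.18 = 68.65°.
Δφ = -0.79 − 5.45 = -6.24°.
a = sin²(Δφ/2) + cos φ₁ · cos φ₂ · sin²(Δλ/2) = 0.319463.
c = 2·atan2(√a, √(1−a)) = 1.20138 rad → d = 6371·c ≈ 7653.97 km ≈ 4132.81 nmi.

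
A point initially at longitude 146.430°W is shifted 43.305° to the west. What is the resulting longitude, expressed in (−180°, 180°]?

170.265°E

Start at -146.430°; shift −43.305° → -189.735°.
-189.735° lies outside (−180°, 180°]; add 360° → +170.265°.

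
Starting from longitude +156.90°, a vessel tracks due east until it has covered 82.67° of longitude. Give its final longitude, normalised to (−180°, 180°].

-120.43°

Start at +156.90°; shift +82.67° → +239.57°.
+239.57° lies outside (−180°, 180°]; subtract 360° → -120.43°.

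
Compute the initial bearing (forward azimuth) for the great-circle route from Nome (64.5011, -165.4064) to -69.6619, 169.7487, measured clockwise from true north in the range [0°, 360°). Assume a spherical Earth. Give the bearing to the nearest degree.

Δλ = 169.7487 − -165.4064 = 335.1551°; wrapped into (−180°, 180°]: -24.8449°.
θ = atan2( sin Δλ · cos φ₂ , cos φ₁ · sin φ₂ − sin φ₁ · cos φ₂ · cos Δλ )
  = atan2(-0.14603, -0.68833) = -168.022° → normalised to [0°, 360°): 191.978°.

192°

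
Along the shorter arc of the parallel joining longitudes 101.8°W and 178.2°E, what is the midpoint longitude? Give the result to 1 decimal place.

Signed shortest Δλ from -101.8° to +178.2° is -80.0°.
Midpoint longitude = -101.8° + (-80.0°)/2 = -101.8° − 40.0° = -141.8°.
(The naïve average (-101.8 + +178.2)/2 = 38.2° is on the wrong side of the globe.)

141.8°W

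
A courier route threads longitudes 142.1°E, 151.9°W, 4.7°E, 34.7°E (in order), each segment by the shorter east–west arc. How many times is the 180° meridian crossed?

Leg 1: +142.1° → -151.9°, shortest Δλ = 66.0° (east) — crosses 180°.
Leg 2: -151.9° → +4.7°, shortest Δλ = 156.6° (east) — does not cross 180°.
Leg 3: +4.7° → +34.7°, shortest Δλ = 30.0° (east) — does not cross 180°.
Total crossings: 1.

1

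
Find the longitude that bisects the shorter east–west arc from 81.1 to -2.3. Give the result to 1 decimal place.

+39.4°

Signed shortest Δλ from +81.1° to -2.3° is -83.4°.
Midpoint longitude = +81.1° + (-83.4°)/2 = +81.1° − 41.7° = +39.4°.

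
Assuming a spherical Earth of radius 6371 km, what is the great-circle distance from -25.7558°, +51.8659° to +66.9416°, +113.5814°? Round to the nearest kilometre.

11504 km

Δλ = 113.5814 − 51.8659 = 61.7155°.
Δφ = 66.9416 − -25.7558 = 92.6974°.
a = sin²(Δφ/2) + cos φ₁ · cos φ₂ · sin²(Δλ/2) = 0.616333.
c = 2·atan2(√a, √(1−a)) = 1.80561 rad → d = 6371·c ≈ 11503.56 km.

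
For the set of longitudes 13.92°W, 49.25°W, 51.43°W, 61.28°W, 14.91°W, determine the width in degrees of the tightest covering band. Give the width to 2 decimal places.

47.36°

Sort the longitudes: -61.28°, -51.43°, -49.25°, -14.91°, -13.92°.
Eastward gaps between consecutive values (wrapping around): 9.85°, 2.18°, 34.34°, 0.99°, 312.64°.
Largest gap = 312.64° ⇒ minimal covering band is its complement: 360° − 312.64° = 47.36°.
Band runs from -61.28° eastward to -13.92°.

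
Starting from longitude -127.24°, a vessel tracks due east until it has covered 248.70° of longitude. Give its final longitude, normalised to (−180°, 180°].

+121.46°

Start at -127.24°; shift +248.70° → +121.46°.
+121.46° already lies in (−180°, 180°].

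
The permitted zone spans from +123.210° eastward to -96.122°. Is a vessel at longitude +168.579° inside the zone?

Yes

Band width going east from +123.210° to -96.122°: ((-96.122 − 123.210) mod 360) = 140.668°.
Offset of +168.579° east of the west edge: ((168.579 − 123.210) mod 360) = 45.369°.
45.369° ≤ 140.668° ⇒ inside.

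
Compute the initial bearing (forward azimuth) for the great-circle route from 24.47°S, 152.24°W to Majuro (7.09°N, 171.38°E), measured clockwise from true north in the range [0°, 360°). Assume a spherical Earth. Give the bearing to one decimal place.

Δλ = 171.38 − -152.24 = 323.62°; wrapped into (−180°, 180°]: -36.38°.
θ = atan2( sin Δλ · cos φ₂ , cos φ₁ · sin φ₂ − sin φ₁ · cos φ₂ · cos Δλ )
  = atan2(-0.58860, 0.44328) = -53.017° → normalised to [0°, 360°): 306.983°.

307.0°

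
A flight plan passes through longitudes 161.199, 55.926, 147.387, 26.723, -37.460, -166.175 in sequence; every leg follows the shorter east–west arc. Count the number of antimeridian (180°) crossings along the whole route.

Leg 1: +161.199° → +55.926°, shortest Δλ = -105.273° (west) — does not cross 180°.
Leg 2: +55.926° → +147.387°, shortest Δλ = 91.461° (east) — does not cross 180°.
Leg 3: +147.387° → +26.723°, shortest Δλ = -120.664° (west) — does not cross 180°.
Leg 4: +26.723° → -37.460°, shortest Δλ = -64.183° (west) — does not cross 180°.
Leg 5: -37.460° → -166.175°, shortest Δλ = -128.715° (west) — does not cross 180°.
Total crossings: 0.

0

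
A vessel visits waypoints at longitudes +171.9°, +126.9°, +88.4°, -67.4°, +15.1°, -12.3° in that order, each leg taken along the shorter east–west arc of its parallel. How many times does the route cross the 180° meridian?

Leg 1: +171.9° → +126.9°, shortest Δλ = -45.0° (west) — does not cross 180°.
Leg 2: +126.9° → +88.4°, shortest Δλ = -38.5° (west) — does not cross 180°.
Leg 3: +88.4° → -67.4°, shortest Δλ = -155.8° (west) — does not cross 180°.
Leg 4: -67.4° → +15.1°, shortest Δλ = 82.5° (east) — does not cross 180°.
Leg 5: +15.1° → -12.3°, shortest Δλ = -27.4° (west) — does not cross 180°.
Total crossings: 0.

0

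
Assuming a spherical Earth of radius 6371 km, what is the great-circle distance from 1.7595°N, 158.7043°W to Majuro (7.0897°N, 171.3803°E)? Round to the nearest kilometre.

3368 km

Δλ = 171.3803 − -158.7043 = 330.0846°; wrapped into (−180°, 180°]: -29.9154°.
Δφ = 7.0897 − 1.7595 = 5.3302°.
a = sin²(Δφ/2) + cos φ₁ · cos φ₂ · sin²(Δλ/2) = 0.068240.
c = 2·atan2(√a, √(1−a)) = 0.52859 rad → d = 6371·c ≈ 3367.64 km.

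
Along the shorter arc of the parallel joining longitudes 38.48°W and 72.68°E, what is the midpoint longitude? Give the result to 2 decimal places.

Signed shortest Δλ from -38.48° to +72.68° is +111.16°.
Midpoint longitude = -38.48° + (+111.16°)/2 = -38.48° + 55.58° = +17.10°.

17.10°E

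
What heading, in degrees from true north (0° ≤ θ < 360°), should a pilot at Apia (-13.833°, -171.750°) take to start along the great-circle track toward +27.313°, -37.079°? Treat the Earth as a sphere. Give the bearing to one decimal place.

64.9°

Δλ = -37.079 − -171.750 = 134.671°.
θ = atan2( sin Δλ · cos φ₂ , cos φ₁ · sin φ₂ − sin φ₁ · cos φ₂ · cos Δλ )
  = atan2(0.63187, 0.29619) = 64.885° → normalised to [0°, 360°): 64.885°.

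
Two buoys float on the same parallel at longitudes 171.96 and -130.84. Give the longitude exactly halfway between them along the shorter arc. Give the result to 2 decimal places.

Signed shortest Δλ from +171.96° to -130.84° is +57.20°.
Midpoint longitude = +171.96° + (+57.20°)/2 = +171.96° + 28.60° = +200.56°.
Normalise into (−180°, 180°]: -159.44°.
(The naïve average (+171.96 + -130.84)/2 = 20.56° is on the wrong side of the globe.)

-159.44°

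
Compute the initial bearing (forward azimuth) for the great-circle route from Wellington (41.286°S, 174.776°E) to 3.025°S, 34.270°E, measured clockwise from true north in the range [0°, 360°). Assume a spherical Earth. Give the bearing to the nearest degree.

Δλ = 34.270 − 174.776 = -140.506°.
θ = atan2( sin Δλ · cos φ₂ , cos φ₁ · sin φ₂ − sin φ₁ · cos φ₂ · cos Δλ )
  = atan2(-0.63511, -0.54812) = -130.795° → normalised to [0°, 360°): 229.205°.

229°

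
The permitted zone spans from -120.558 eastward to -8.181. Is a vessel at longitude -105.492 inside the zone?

Band width going east from -120.558° to -8.181°: ((-8.181 − -120.558) mod 360) = 112.377°.
Offset of -105.492° east of the west edge: ((-105.492 − -120.558) mod 360) = 15.066°.
15.066° ≤ 112.377° ⇒ inside.

Yes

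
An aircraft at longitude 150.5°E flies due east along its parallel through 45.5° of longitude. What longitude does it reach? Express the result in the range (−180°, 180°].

164.0°W

Start at +150.5°; shift +45.5° → +196.0°.
+196.0° lies outside (−180°, 180°]; subtract 360° → -164.0°.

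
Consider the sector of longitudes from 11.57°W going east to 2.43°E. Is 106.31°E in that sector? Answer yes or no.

Band width going east from -11.57° to +2.43°: ((2.43 − -11.57) mod 360) = 14.00°.
Offset of +106.31° east of the west edge: ((106.31 − -11.57) mod 360) = 117.88°.
117.88° > 14.00° ⇒ outside.

No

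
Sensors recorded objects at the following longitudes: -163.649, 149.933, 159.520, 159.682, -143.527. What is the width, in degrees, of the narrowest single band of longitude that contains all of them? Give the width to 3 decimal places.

66.540°

Sort the longitudes: -163.649°, -143.527°, +149.933°, +159.520°, +159.682°.
Eastward gaps between consecutive values (wrapping around): 20.122°, 293.460°, 9.587°, 0.162°, 36.669°.
Largest gap = 293.460° ⇒ minimal covering band is its complement: 360° − 293.460° = 66.540°.
Band runs from +149.933° eastward to -143.527°, crossing the antimeridian.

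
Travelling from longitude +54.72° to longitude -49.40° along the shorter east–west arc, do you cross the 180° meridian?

Signed shortest Δλ = ((-49.40 − 54.72 + 180) mod 360) − 180 = -104.12°.
Going west by 104.12° from +54.72° reaches -49.40° without touching 180°.

No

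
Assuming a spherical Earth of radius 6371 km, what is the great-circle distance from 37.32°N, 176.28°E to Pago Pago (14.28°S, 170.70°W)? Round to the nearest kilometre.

Δλ = -170.70 − 176.28 = -346.98°; wrapped into (−180°, 180°]: 13.02°.
Δφ = -14.28 − 37.32 = -51.60°.
a = sin²(Δφ/2) + cos φ₁ · cos φ₂ · sin²(Δλ/2) = 0.199333.
c = 2·atan2(√a, √(1−a)) = 0.92563 rad → d = 6371·c ≈ 5897.16 km.

5897 km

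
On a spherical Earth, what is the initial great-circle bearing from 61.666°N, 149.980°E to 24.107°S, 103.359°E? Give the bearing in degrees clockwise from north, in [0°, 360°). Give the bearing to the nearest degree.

Δλ = 103.359 − 149.980 = -46.621°.
θ = atan2( sin Δλ · cos φ₂ , cos φ₁ · sin φ₂ − sin φ₁ · cos φ₂ · cos Δλ )
  = atan2(-0.66344, -0.74566) = -138.340° → normalised to [0°, 360°): 221.660°.

222°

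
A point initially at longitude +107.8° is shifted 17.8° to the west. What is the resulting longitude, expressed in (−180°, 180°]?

+90.0°

Start at +107.8°; shift −17.8° → +90.0°.
+90.0° already lies in (−180°, 180°].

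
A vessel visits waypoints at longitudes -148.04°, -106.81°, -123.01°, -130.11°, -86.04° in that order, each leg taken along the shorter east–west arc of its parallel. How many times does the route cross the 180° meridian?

Leg 1: -148.04° → -106.81°, shortest Δλ = 41.23° (east) — does not cross 180°.
Leg 2: -106.81° → -123.01°, shortest Δλ = -16.2° (west) — does not cross 180°.
Leg 3: -123.01° → -130.11°, shortest Δλ = -7.1° (west) — does not cross 180°.
Leg 4: -130.11° → -86.04°, shortest Δλ = 44.07° (east) — does not cross 180°.
Total crossings: 0.

0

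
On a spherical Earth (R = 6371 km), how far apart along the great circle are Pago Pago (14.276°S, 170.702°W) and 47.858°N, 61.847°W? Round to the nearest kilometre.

Δλ = -61.847 − -170.702 = 108.855°.
Δφ = 47.858 − -14.276 = 62.134°.
a = sin²(Δφ/2) + cos φ₁ · cos φ₂ · sin²(Δλ/2) = 0.696495.
c = 2·atan2(√a, √(1−a)) = 1.97468 rad → d = 6371·c ≈ 12580.66 km.

12581 km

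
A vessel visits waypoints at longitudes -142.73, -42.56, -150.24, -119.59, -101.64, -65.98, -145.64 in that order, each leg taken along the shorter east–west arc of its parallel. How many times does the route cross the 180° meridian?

0

Leg 1: -142.73° → -42.56°, shortest Δλ = 100.17° (east) — does not cross 180°.
Leg 2: -42.56° → -150.24°, shortest Δλ = -107.68° (west) — does not cross 180°.
Leg 3: -150.24° → -119.59°, shortest Δλ = 30.65° (east) — does not cross 180°.
Leg 4: -119.59° → -101.64°, shortest Δλ = 17.95° (east) — does not cross 180°.
Leg 5: -101.64° → -65.98°, shortest Δλ = 35.66° (east) — does not cross 180°.
Leg 6: -65.98° → -145.64°, shortest Δλ = -79.66° (west) — does not cross 180°.
Total crossings: 0.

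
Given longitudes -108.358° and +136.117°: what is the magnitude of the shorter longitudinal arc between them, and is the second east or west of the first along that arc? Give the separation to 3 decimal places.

115.525° west

Raw difference: 136.117 − -108.358 = 244.475°.
Normalise into (−180°, 180°]: 244.475° − 360° = -115.525°.
Negative ⇒ the second point lies to the west; separation 115.525°.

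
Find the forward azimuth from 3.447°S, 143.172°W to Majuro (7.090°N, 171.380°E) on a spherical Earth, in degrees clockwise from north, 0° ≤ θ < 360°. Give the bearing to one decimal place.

283.1°

Δλ = 171.380 − -143.172 = 314.552°; wrapped into (−180°, 180°]: -45.448°.
θ = atan2( sin Δλ · cos φ₂ , cos φ₁ · sin φ₂ − sin φ₁ · cos φ₂ · cos Δλ )
  = atan2(-0.70717, 0.16506) = -76.861° → normalised to [0°, 360°): 283.139°.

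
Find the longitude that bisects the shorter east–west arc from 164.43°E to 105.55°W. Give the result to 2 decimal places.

Signed shortest Δλ from +164.43° to -105.55° is +90.02°.
Midpoint longitude = +164.43° + (+90.02°)/2 = +164.43° + 45.01° = +209.44°.
Normalise into (−180°, 180°]: -150.56°.
(The naïve average (+164.43 + -105.55)/2 = 29.44° is on the wrong side of the globe.)

150.56°W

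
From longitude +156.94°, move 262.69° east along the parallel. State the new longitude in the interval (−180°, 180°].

Start at +156.94°; shift +262.69° → +419.63°.
+419.63° lies outside (−180°, 180°]; subtract 360° → +59.63°.

+59.63°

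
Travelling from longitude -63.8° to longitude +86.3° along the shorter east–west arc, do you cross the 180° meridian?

No

Signed shortest Δλ = ((86.3 − -63.8 + 180) mod 360) − 180 = 150.1°.
Going east by 150.1° from -63.8° reaches +86.3° without touching 180°.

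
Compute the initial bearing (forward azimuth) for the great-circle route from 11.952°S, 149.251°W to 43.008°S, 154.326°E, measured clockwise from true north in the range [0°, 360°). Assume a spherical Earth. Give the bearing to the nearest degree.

226°

Δλ = 154.326 − -149.251 = 303.577°; wrapped into (−180°, 180°]: -56.423°.
θ = atan2( sin Δλ · cos φ₂ , cos φ₁ · sin φ₂ − sin φ₁ · cos φ₂ · cos Δλ )
  = atan2(-0.60924, -0.58356) = -133.766° → normalised to [0°, 360°): 226.234°.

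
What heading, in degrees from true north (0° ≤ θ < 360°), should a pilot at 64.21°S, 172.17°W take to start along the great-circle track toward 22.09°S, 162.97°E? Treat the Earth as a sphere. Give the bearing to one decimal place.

326.7°

Δλ = 162.97 − -172.17 = 335.14°; wrapped into (−180°, 180°]: -24.86°.
θ = atan2( sin Δλ · cos φ₂ , cos φ₁ · sin φ₂ − sin φ₁ · cos φ₂ · cos Δλ )
  = atan2(-0.38954, 0.59338) = -33.284° → normalised to [0°, 360°): 326.716°.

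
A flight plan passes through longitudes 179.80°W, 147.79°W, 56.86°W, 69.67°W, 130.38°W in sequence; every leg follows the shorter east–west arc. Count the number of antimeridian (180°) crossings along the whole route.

Leg 1: -179.80° → -147.79°, shortest Δλ = 32.01° (east) — does not cross 180°.
Leg 2: -147.79° → -56.86°, shortest Δλ = 90.93° (east) — does not cross 180°.
Leg 3: -56.86° → -69.67°, shortest Δλ = -12.81° (west) — does not cross 180°.
Leg 4: -69.67° → -130.38°, shortest Δλ = -60.71° (west) — does not cross 180°.
Total crossings: 0.

0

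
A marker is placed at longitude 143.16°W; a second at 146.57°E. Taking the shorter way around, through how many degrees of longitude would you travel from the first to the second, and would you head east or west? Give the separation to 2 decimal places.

Raw difference: 146.57 − -143.16 = 289.73°.
Normalise into (−180°, 180°]: 289.73° − 360° = -70.27°.
Negative ⇒ the second point lies to the west; separation 70.27°.

70.27° west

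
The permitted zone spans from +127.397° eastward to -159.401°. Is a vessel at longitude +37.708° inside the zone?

No

Band width going east from +127.397° to -159.401°: ((-159.401 − 127.397) mod 360) = 73.202°.
Offset of +37.708° east of the west edge: ((37.708 − 127.397) mod 360) = 270.311°.
270.311° > 73.202° ⇒ outside.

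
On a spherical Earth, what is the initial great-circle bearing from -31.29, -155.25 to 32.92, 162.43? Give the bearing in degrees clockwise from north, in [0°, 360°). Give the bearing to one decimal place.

324.3°

Δλ = 162.43 − -155.25 = 317.68°; wrapped into (−180°, 180°]: -42.32°.
θ = atan2( sin Δλ · cos φ₂ , cos φ₁ · sin φ₂ − sin φ₁ · cos φ₂ · cos Δλ )
  = atan2(-0.56516, 0.78678) = -35.691° → normalised to [0°, 360°): 324.309°.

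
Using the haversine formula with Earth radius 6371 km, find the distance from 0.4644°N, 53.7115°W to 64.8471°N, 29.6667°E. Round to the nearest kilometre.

Δλ = 29.6667 − -53.7115 = 83.3782°.
Δφ = 64.8471 − 0.4644 = 64.3827°.
a = sin²(Δφ/2) + cos φ₁ · cos φ₂ · sin²(Δλ/2) = 0.471826.
c = 2·atan2(√a, √(1−a)) = 1.51442 rad → d = 6371·c ≈ 9648.36 km.

9648 km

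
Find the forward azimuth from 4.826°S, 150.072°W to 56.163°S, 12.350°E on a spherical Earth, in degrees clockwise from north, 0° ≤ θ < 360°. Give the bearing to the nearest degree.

Δλ = 12.350 − -150.072 = 162.422°.
θ = atan2( sin Δλ · cos φ₂ , cos φ₁ · sin φ₂ − sin φ₁ · cos φ₂ · cos Δλ )
  = atan2(0.16817, -0.87234) = 169.089° → normalised to [0°, 360°): 169.089°.

169°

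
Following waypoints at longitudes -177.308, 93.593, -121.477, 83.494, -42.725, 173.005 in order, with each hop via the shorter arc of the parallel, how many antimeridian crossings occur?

Leg 1: -177.308° → +93.593°, shortest Δλ = -89.099° (west) — crosses 180°.
Leg 2: +93.593° → -121.477°, shortest Δλ = 144.93° (east) — crosses 180°.
Leg 3: -121.477° → +83.494°, shortest Δλ = -155.029° (west) — crosses 180°.
Leg 4: +83.494° → -42.725°, shortest Δλ = -126.219° (west) — does not cross 180°.
Leg 5: -42.725° → +173.005°, shortest Δλ = -144.27° (west) — crosses 180°.
Total crossings: 4.

4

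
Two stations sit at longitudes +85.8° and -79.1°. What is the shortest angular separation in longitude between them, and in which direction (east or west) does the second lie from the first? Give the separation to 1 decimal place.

Raw difference: -79.1 − 85.8 = -164.9°.
Normalise into (−180°, 180°]: -164.9° stays -164.9°.
Negative ⇒ the second point lies to the west; separation 164.9°.

164.9° west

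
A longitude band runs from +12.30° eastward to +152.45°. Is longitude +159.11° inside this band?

Band width going east from +12.30° to +152.45°: ((152.45 − 12.30) mod 360) = 140.15°.
Offset of +159.11° east of the west edge: ((159.11 − 12.30) mod 360) = 146.81°.
146.81° > 140.15° ⇒ outside.

No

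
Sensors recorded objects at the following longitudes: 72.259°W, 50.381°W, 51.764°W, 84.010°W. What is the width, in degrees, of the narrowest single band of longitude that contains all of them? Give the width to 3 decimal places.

33.629°

Sort the longitudes: -84.010°, -72.259°, -51.764°, -50.381°.
Eastward gaps between consecutive values (wrapping around): 11.751°, 20.495°, 1.383°, 326.371°.
Largest gap = 326.371° ⇒ minimal covering band is its complement: 360° − 326.371° = 33.629°.
Band runs from -84.010° eastward to -50.381°.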